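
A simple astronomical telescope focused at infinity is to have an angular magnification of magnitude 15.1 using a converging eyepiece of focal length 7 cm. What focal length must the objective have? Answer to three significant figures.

|M| = f_obj/|f_eye|, so f_obj = |M| x |f_eye| = 15.1 x 7 = 105.700 cm.

106 cm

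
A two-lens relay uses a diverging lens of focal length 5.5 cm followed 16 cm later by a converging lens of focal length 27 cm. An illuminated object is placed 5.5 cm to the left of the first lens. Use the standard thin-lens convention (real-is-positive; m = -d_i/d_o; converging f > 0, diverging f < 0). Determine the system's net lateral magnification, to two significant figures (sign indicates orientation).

First lens: d_i1 = 1/(1/(-5.5) - 1/5.5) = -2.750 cm.
m_1 = -(-2.750)/5.5 = 0.5000.
The intermediate image is virtual, 2.750 cm to the left of lens 1, so d_o2 = L - d_i1 = 16 - (-2.750) = 18.750 cm.
Second lens: d_i2 = 1/(1/27 - 1/(18.750)) = -61.364 cm.
m_2 = -(-61.364)/(18.750) = 3.2727.
Total m = m_1 x m_2 = (0.5000)(3.2727) = 1.6364.

1.6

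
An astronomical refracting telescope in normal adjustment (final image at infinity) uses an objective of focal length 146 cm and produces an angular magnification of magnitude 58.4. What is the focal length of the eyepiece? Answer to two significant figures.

|M| = f_obj/f_eye, so f_eye = f_obj/|M| = 146/58.4 = 2.500 cm.

2.5 cm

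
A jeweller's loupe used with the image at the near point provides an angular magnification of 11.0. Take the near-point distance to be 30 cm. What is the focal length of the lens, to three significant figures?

For the image at the near point, M = 1 + D/f.
f = D/(M - 1) = 30/(11.0 - 1) = 3.000 cm.

3.00 cm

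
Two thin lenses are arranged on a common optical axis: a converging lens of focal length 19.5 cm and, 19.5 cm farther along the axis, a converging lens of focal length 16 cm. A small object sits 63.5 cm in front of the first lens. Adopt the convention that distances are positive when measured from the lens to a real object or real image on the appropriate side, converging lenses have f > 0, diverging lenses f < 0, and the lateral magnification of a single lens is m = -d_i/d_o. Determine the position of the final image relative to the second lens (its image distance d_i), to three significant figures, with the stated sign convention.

5.61 cm

Applying the thin-lens equation to the first lens, 1/19.5 = 1/63.5 + 1/d_i1, which gives d_i1 = 28.142 cm.
This image would form 28.142 cm past lens 1, i.e. 8.642 cm beyond lens 2, so it is a virtual object for lens 2: d_o2 = 19.5 - 28.142 = -8.642 cm.
Applying the thin-lens equation again with f_2 = 16 cm and d_o2 = -8.642 cm gives d_i2 = 5.611 cm.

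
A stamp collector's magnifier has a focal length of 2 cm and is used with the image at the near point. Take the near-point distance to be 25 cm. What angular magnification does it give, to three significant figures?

M = 1 + D/f = 1 + 25/2 = 13.500.

13.5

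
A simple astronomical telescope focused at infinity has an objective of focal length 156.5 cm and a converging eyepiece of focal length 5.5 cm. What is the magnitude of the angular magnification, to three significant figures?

28.5

|M| = f_obj/|f_eye| = 156.5/5.5 = 28.455.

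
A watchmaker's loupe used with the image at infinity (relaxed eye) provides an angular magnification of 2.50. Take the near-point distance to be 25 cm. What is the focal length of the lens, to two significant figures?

For the image at infinity, M = D/f.
f = D/M = 25/2.5 = 10.000 cm.

10 cm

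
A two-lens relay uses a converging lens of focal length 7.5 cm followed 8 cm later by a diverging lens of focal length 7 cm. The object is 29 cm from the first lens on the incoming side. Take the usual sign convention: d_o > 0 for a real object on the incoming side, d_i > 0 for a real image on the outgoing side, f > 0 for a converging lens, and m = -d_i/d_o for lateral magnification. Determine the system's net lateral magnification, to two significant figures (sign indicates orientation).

First lens: d_i1 = 1/(1/7.5 - 1/29) = 10.116 cm.
m_1 = -(10.116)/29 = -0.3488.
Since 10.116 cm > 8 cm, the first image lies past the second lens and serves as a virtual object: d_o2 = L - d_i1 = -2.116 cm.
Second lens: d_i2 = 1/(1/(-7) - 1/(-2.116)) = 3.033 cm.
m_2 = -(3.033)/(-2.116) = 1.4333.
The system's lateral magnification is m_1 m_2 = (-0.3488)(1.4333) = -0.5000.

-0.50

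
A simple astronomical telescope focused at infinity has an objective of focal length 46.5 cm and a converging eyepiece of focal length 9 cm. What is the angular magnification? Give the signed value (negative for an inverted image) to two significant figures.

M = -f_obj/f_eye = -46.5/(9) = -5.167.

-5.2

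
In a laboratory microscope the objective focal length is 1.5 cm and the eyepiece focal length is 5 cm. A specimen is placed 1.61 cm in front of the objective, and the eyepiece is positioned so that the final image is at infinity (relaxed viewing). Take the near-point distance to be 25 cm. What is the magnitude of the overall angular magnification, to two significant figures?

68

Objective: 1/d_i = 1/f_obj - 1/d_o = 1/1.5 - 1/1.61 = 0.04555 cm^-1, so d_i = 21.955 cm.
m_obj = -d_i/d_o = -21.955/1.61 = -13.636.
Eyepiece angular magnification (image at infinity): M_eye = D/f_e = 25/5 = 5.000.
Overall M = m_obj x M_eye = (-13.636)(5.000) = -68.18.
|M| = 68.18.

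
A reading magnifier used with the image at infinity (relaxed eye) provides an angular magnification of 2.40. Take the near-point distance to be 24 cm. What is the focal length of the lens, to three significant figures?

For the image at infinity, M = D/f.
f = D/M = 24/2.4 = 10.000 cm.

10.0 cm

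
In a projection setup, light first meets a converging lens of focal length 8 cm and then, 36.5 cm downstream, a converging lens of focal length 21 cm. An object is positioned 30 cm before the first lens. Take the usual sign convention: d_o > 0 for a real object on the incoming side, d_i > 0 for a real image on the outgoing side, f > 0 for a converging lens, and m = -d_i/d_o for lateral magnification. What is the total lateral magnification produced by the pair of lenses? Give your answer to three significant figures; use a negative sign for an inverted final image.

Lens 1: 1/d_i1 = 1/f_1 - 1/d_o1 = 1/8 - 1/30 = 0.09167 cm^-1, so d_i1 = 10.909 cm.
m_1 = -(10.909)/30 = -0.3636.
The intermediate image is 10.909 cm to the right of lens 1, so d_o2 = L - d_i1 = 36.5 - 10.909 = 25.591 cm.
Lens 2: 1/d_i2 = 1/f_2 - 1/d_o2 = 1/21 - 1/(25.591) = 0.00854 cm^-1, so d_i2 = 117.059 cm.
m_2 = -(117.059)/(25.591) = -4.5743.
Total m = m_1 x m_2 = (-0.3636)(-4.5743) = 1.6634.

1.66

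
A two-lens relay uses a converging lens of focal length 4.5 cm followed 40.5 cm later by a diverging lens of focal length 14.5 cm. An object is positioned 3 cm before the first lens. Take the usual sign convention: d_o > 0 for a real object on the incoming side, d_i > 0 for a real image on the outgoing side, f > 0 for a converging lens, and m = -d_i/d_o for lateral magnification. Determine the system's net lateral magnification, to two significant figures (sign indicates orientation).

First lens: d_i1 = 1/(1/4.5 - 1/3) = -9.000 cm.
m_1 = -(-9.000)/3 = 3.0000.
With d_i1 < 0 the first image is virtual and lies on the object side; the object distance for lens 2 is d_o2 = 40.5 - (-9.000) = 49.500 cm.
Second lens: d_i2 = 1/(1/(-14.5) - 1/(49.500)) = -11.215 cm.
m_2 = -(-11.215)/(49.500) = 0.2266.
The system's lateral magnification is m_1 m_2 = (3.0000)(0.2266) = 0.6797.

0.68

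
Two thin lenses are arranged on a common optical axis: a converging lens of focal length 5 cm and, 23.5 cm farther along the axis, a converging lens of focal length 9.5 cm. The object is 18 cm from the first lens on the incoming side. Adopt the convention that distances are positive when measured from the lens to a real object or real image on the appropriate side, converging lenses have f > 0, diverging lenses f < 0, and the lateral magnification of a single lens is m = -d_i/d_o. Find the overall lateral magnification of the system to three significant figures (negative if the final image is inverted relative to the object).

0.516

First lens: d_i1 = 1/(1/5 - 1/18) = 6.923 cm.
m_1 = -(6.923)/18 = -0.3846.
The intermediate image is 6.923 cm to the right of lens 1, so d_o2 = L - d_i1 = 23.5 - 6.923 = 16.577 cm.
Second lens: d_i2 = 1/(1/9.5 - 1/(16.577)) = 22.253 cm.
m_2 = -(22.253)/(16.577) = -1.3424.
Total m = m_1 x m_2 = (-0.3846)(-1.3424) = 0.5163.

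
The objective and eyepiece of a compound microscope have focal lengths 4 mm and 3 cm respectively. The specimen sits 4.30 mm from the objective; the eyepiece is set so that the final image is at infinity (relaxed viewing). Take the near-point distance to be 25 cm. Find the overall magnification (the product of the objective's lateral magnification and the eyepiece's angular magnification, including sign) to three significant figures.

-111

Convert to cm: f_obj = 4 mm = 0.4 cm; d_o = 4.30 mm = 0.43 cm.
Objective: 1/d_i = 1/f_obj - 1/d_o = 1/0.4 - 1/0.43 = 0.17442 cm^-1, so d_i = 5.733 cm.
m_obj = -d_i/d_o = -5.733/0.43 = -13.333.
Eyepiece angular magnification (image at infinity): M_eye = D/f_e = 25/3 = 8.333.
Overall M = m_obj x M_eye = (-13.333)(8.333) = -111.11.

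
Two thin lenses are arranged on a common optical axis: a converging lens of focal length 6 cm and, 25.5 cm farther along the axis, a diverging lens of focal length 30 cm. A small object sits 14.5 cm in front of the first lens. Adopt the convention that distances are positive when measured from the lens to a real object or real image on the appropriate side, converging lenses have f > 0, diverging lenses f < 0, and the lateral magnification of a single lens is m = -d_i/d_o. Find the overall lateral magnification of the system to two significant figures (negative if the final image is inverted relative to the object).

-0.47

Applying the thin-lens equation to the first lens, 1/6 = 1/14.5 + 1/d_i1, which gives d_i1 = 10.235 cm.
Its lateral magnification is m_1 = -d_i1/d_o1 = -(10.235)/14.5 = -0.7059.
Object distance for lens 2: d_o2 = 25.5 - 10.235 = 15.265 cm.
Applying the thin-lens equation again with f_2 = -30 cm and d_o2 = 15.265 cm gives d_i2 = -10.117 cm.
m_2 = -(-10.117)/(15.265) = 0.6628.
The system's lateral magnification is m_1 m_2 = (-0.7059)(0.6628) = -0.4678.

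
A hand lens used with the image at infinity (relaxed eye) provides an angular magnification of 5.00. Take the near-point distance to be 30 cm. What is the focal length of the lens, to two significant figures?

For the image at infinity, M = D/f.
f = D/M = 30/5.0 = 6.000 cm.

6.0 cm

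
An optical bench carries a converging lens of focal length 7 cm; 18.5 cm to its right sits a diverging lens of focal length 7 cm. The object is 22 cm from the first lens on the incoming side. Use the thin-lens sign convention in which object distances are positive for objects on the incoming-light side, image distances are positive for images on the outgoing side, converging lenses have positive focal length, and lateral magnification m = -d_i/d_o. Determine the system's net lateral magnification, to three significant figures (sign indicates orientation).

-0.214

Applying the thin-lens equation to the first lens, 1/7 = 1/22 + 1/d_i1, which gives d_i1 = 10.267 cm.
Its lateral magnification is m_1 = -d_i1/d_o1 = -(10.267)/22 = -0.4667.
Object distance for lens 2: d_o2 = 18.5 - 10.267 = 8.233 cm.
Applying the thin-lens equation again with f_2 = -7 cm and d_o2 = 8.233 cm gives d_i2 = -3.783 cm.
m_2 = -(-3.783)/(8.233) = 0.4595.
The system's lateral magnification is m_1 m_2 = (-0.4667)(0.4595) = -0.2144.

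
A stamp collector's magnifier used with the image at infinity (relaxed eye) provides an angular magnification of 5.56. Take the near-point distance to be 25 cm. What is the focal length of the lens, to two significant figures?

4.5 cm

For the image at infinity, M = D/f.
f = D/M = 25/5.56 = 4.496 cm.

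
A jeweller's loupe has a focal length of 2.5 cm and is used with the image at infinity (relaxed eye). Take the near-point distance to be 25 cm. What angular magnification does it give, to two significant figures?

10

M = D/f = 25/2.5 = 10.000.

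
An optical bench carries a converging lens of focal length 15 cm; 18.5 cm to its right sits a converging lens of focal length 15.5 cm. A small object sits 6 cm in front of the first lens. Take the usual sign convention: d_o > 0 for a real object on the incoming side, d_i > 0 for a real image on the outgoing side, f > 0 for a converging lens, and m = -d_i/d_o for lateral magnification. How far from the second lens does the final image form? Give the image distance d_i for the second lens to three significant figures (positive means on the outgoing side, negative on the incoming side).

Applying the thin-lens equation to the first lens, 1/15 = 1/6 + 1/d_i1, which gives d_i1 = -10.000 cm.
With d_i1 < 0 the first image is virtual and lies on the object side; the object distance for lens 2 is d_o2 = 18.5 - (-10.000) = 28.500 cm.
Applying the thin-lens equation again with f_2 = 15.5 cm and d_o2 = 28.500 cm gives d_i2 = 33.981 cm.

34.0 cm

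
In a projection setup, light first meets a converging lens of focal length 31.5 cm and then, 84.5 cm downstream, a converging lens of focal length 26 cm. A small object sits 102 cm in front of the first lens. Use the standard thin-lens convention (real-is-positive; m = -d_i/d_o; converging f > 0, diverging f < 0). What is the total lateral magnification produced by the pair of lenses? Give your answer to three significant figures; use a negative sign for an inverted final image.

0.899

First lens: d_i1 = 1/(1/31.5 - 1/102) = 45.574 cm.
m_1 = -(45.574)/102 = -0.4468.
The intermediate image is 45.574 cm to the right of lens 1, so d_o2 = L - d_i1 = 84.5 - 45.574 = 38.926 cm.
Second lens: d_i2 = 1/(1/26 - 1/(38.926)) = 78.300 cm.
m_2 = -(78.300)/(38.926) = -2.0115.
The system's lateral magnification is m_1 m_2 = (-0.4468)(-2.0115) = 0.8988.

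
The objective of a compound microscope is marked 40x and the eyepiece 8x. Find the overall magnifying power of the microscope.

320

The overall magnification of a compound microscope is the product of the objective and eyepiece magnifications:
M = M_obj x M_eye = 40 x 8 = 320.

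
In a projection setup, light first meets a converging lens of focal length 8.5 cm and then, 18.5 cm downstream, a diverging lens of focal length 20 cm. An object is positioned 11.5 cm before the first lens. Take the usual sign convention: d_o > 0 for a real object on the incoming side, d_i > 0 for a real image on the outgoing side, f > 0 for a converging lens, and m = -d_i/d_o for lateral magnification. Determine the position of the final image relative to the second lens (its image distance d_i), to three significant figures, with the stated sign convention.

47.6 cm

First lens: d_i1 = 1/(1/8.5 - 1/11.5) = 32.583 cm.
Since 32.583 cm > 18.5 cm, the first image lies past the second lens and serves as a virtual object: d_o2 = L - d_i1 = -14.083 cm.
Second lens: d_i2 = 1/(1/(-20) - 1/(-14.083)) = 47.606 cm.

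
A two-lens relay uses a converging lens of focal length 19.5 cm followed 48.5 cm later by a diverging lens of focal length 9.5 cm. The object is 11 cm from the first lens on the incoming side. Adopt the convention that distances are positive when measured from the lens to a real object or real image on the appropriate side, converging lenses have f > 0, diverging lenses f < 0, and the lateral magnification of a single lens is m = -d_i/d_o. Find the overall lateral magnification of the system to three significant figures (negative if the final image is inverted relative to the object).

Lens 1: 1/d_i1 = 1/f_1 - 1/d_o1 = 1/19.5 - 1/11 = -0.03963 cm^-1, so d_i1 = -25.235 cm.
m_1 = -(-25.235)/11 = 2.2941.
The intermediate image is virtual, 25.235 cm to the left of lens 1, so d_o2 = L - d_i1 = 48.5 - (-25.235) = 73.735 cm.
Lens 2: 1/d_i2 = 1/f_2 - 1/d_o2 = 1/(-9.5) - 1/(73.735) = -0.11883 cm^-1, so d_i2 = -8.416 cm.
m_2 = -(-8.416)/(73.735) = 0.1141.
The system's lateral magnification is m_1 m_2 = (2.2941)(0.1141) = 0.2618.

0.262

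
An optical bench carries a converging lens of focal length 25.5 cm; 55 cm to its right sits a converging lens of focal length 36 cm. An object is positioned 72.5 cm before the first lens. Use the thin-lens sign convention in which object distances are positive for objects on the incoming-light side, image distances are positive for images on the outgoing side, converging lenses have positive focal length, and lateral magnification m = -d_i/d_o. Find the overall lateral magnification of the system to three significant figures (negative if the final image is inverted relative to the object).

First lens: d_i1 = 1/(1/25.5 - 1/72.5) = 39.335 cm.
m_1 = -(39.335)/72.5 = -0.5426.
Object distance for lens 2: d_o2 = 55 - 39.335 = 15.665 cm.
Second lens: d_i2 = 1/(1/36 - 1/(15.665)) = -27.732 cm.
m_2 = -(-27.732)/(15.665) = 1.7703.
Overall magnification: m = m_1 m_2 = -0.9605.

-0.961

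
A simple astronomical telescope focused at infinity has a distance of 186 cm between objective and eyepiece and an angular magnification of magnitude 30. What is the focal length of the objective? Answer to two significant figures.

180 cm

In normal adjustment the tube length equals f_obj + f_eye and |M| = f_obj/f_eye.
So f_obj = 30 f_eye and 30 f_eye + f_eye = 186 cm, giving f_eye = 186/31 = 6.000 cm and f_obj = 180.000 cm.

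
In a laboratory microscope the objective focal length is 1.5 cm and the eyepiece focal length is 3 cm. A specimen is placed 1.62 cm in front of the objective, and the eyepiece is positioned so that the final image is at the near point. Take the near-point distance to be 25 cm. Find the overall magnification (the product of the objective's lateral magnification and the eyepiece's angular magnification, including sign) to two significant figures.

Objective: 1/d_i = 1/f_obj - 1/d_o = 1/1.5 - 1/1.62 = 0.04938 cm^-1, so d_i = 20.250 cm.
m_obj = -d_i/d_o = -20.250/1.62 = -12.500.
Eyepiece angular magnification (image at near point): M_eye = 1 + D/f_e = 1 + 25/3 = 9.333.
Overall M = m_obj x M_eye = (-12.500)(9.333) = -116.67.

-120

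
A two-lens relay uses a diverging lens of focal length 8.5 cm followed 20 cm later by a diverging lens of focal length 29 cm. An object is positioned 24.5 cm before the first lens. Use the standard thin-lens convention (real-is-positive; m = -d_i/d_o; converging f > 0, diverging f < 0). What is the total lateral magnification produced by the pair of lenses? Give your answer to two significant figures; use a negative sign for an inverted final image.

Applying the thin-lens equation to the first lens, 1/(-8.5) = 1/24.5 + 1/d_i1, which gives d_i1 = -6.311 cm.
Its lateral magnification is m_1 = -d_i1/d_o1 = -(-6.311)/24.5 = 0.2576.
The intermediate image is virtual, 6.311 cm to the left of lens 1, so d_o2 = L - d_i1 = 20 - (-6.311) = 26.311 cm.
Applying the thin-lens equation again with f_2 = -29 cm and d_o2 = 26.311 cm gives d_i2 = -13.795 cm.
m_2 = -(-13.795)/(26.311) = 0.5243.
Total m = m_1 x m_2 = (0.2576)(0.5243) = 0.1350.

0.14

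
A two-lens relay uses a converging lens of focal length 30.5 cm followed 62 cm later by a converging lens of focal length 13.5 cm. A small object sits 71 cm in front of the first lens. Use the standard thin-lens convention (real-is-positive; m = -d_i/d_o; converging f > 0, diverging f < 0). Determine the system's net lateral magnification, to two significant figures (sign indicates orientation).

First lens: d_i1 = 1/(1/30.5 - 1/71) = 53.469 cm.
m_1 = -(53.469)/71 = -0.7531.
Object distance for lens 2: d_o2 = 62 - 53.469 = 8.531 cm.
Second lens: d_i2 = 1/(1/13.5 - 1/(8.531)) = -23.176 cm.
m_2 = -(-23.176)/(8.531) = 2.7168.
Total m = m_1 x m_2 = (-0.7531)(2.7168) = -2.0460.

-2.0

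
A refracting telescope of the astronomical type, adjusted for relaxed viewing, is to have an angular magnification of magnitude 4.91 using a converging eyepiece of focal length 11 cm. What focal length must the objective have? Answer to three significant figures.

54.0 cm

|M| = f_obj/|f_eye|, so f_obj = |M| x |f_eye| = 4.91 x 11 = 54.010 cm.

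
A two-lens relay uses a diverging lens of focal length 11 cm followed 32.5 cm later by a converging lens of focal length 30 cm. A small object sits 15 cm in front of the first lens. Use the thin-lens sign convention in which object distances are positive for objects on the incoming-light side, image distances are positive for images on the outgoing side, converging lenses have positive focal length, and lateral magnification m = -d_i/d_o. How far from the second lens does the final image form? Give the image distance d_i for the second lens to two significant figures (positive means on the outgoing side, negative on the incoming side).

Lens 1: 1/d_i1 = 1/f_1 - 1/d_o1 = 1/(-11) - 1/15 = -0.15758 cm^-1, so d_i1 = -6.346 cm.
With d_i1 < 0 the first image is virtual and lies on the object side; the object distance for lens 2 is d_o2 = 32.5 - (-6.346) = 38.846 cm.
Lens 2: 1/d_i2 = 1/f_2 - 1/d_o2 = 1/30 - 1/(38.846) = 0.00759 cm^-1, so d_i2 = 131.739 cm.

130 cm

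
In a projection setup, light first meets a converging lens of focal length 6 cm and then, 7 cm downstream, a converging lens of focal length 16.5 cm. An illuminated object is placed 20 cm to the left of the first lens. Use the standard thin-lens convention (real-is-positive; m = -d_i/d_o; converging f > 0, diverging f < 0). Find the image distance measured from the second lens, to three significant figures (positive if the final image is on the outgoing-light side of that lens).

1.43 cm

Applying the thin-lens equation to the first lens, 1/6 = 1/20 + 1/d_i1, which gives d_i1 = 8.571 cm.
This image would form 8.571 cm past lens 1, i.e. 1.571 cm beyond lens 2, so it is a virtual object for lens 2: d_o2 = 7 - 8.571 = -1.571 cm.
Applying the thin-lens equation again with f_2 = 16.5 cm and d_o2 = -1.571 cm gives d_i2 = 1.435 cm.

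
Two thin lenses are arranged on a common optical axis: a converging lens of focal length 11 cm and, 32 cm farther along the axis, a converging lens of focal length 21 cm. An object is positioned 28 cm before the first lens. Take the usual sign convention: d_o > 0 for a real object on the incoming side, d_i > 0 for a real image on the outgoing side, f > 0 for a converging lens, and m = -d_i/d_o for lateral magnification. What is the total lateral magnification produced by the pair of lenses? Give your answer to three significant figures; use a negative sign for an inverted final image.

Applying the thin-lens equation to the first lens, 1/11 = 1/28 + 1/d_i1, which gives d_i1 = 18.118 cm.
Its lateral magnification is m_1 = -d_i1/d_o1 = -(18.118)/28 = -0.6471.
The intermediate image is 18.118 cm to the right of lens 1, so d_o2 = L - d_i1 = 32 - 18.118 = 13.882 cm.
Applying the thin-lens equation again with f_2 = 21 cm and d_o2 = 13.882 cm gives d_i2 = -40.959 cm.
m_2 = -(-40.959)/(13.882) = 2.9504.
The system's lateral magnification is m_1 m_2 = (-0.6471)(2.9504) = -1.9091.

-1.91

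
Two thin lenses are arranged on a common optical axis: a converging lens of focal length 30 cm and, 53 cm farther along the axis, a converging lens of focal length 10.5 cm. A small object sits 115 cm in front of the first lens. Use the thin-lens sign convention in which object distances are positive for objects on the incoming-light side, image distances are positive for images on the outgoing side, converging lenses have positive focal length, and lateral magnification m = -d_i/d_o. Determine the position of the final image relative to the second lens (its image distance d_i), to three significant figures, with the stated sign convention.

68.2 cm

First lens: d_i1 = 1/(1/30 - 1/115) = 40.588 cm.
Object distance for lens 2: d_o2 = 53 - 40.588 = 12.412 cm.
Second lens: d_i2 = 1/(1/10.5 - 1/(12.412)) = 68.169 cm.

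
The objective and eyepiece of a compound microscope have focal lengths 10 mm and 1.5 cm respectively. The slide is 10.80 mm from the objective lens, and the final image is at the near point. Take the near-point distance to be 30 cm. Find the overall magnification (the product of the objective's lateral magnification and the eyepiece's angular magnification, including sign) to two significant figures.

Convert to cm: f_obj = 10 mm = 1 cm; d_o = 10.80 mm = 1.08 cm.
Objective: 1/d_i = 1/f_obj - 1/d_o = 1/1 - 1/1.08 = 0.07407 cm^-1, so d_i = 13.500 cm.
m_obj = -d_i/d_o = -13.500/1.08 = -12.500.
Eyepiece angular magnification (image at near point): M_eye = 1 + D/f_e = 1 + 30/1.5 = 21.000.
Overall M = m_obj x M_eye = (-12.500)(21.000) = -262.50.

-260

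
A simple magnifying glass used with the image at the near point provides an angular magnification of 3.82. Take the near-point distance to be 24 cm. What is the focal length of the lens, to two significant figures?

8.5 cm

For the image at the near point, M = 1 + D/f.
f = D/(M - 1) = 24/(3.82 - 1) = 8.511 cm.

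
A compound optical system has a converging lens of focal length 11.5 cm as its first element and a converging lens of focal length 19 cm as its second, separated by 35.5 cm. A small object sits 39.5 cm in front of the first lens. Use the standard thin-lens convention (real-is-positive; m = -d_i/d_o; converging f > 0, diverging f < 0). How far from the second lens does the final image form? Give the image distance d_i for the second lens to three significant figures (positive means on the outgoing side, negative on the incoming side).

First lens: d_i1 = 1/(1/11.5 - 1/39.5) = 16.223 cm.
The intermediate image is 16.223 cm to the right of lens 1, so d_o2 = L - d_i1 = 35.5 - 16.223 = 19.277 cm.
Second lens: d_i2 = 1/(1/19 - 1/(19.277)) = 1323.258 cm.

1320 cm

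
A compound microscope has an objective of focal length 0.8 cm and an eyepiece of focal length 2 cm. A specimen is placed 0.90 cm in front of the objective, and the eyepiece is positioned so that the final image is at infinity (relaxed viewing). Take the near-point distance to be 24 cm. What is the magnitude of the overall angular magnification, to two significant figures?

Objective: 1/d_i = 1/f_obj - 1/d_o = 1/0.8 - 1/0.90 = 0.13889 cm^-1, so d_i = 7.200 cm.
m_obj = -d_i/d_o = -7.200/0.90 = -8.000.
Eyepiece angular magnification (image at infinity): M_eye = D/f_e = 24/2 = 12.000.
Overall M = m_obj x M_eye = (-8.000)(12.000) = -96.00.
|M| = 96.00.

96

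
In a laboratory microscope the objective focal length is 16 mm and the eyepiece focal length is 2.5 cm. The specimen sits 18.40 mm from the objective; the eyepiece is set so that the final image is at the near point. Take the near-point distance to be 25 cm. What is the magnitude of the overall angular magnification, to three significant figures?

Convert to cm: f_obj = 16 mm = 1.6 cm; d_o = 18.40 mm = 1.84 cm.
Objective: 1/d_i = 1/f_obj - 1/d_o = 1/1.6 - 1/1.84 = 0.08152 cm^-1, so d_i = 12.267 cm.
m_obj = -d_i/d_o = -12.267/1.84 = -6.667.
Eyepiece angular magnification (image at near point): M_eye = 1 + D/f_e = 1 + 25/2.5 = 11.000.
Overall M = m_obj x M_eye = (-6.667)(11.000) = -73.33.
|M| = 73.33.

73.3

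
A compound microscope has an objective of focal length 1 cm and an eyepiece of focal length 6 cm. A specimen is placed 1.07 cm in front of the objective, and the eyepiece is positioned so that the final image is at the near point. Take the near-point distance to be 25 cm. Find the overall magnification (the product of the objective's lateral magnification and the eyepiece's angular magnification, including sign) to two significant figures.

Objective: 1/d_i = 1/f_obj - 1/d_o = 1/1 - 1/1.07 = 0.06542 cm^-1, so d_i = 15.286 cm.
m_obj = -d_i/d_o = -15.286/1.07 = -14.286.
Eyepiece angular magnification (image at near point): M_eye = 1 + D/f_e = 1 + 25/6 = 5.167.
Overall M = m_obj x M_eye = (-14.286)(5.167) = -73.81.

-74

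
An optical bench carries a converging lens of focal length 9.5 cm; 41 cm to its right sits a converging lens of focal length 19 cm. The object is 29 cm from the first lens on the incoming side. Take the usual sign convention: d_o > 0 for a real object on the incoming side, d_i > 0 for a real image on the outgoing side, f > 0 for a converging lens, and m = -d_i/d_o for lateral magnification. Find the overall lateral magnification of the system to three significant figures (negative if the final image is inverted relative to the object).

First lens: d_i1 = 1/(1/9.5 - 1/29) = 14.128 cm.
m_1 = -(14.128)/29 = -0.4872.
That image sits 26.872 cm in front of the second lens, so d_o2 = 26.872 cm.
Second lens: d_i2 = 1/(1/19 - 1/(26.872)) = 64.860 cm.
m_2 = -(64.860)/(26.872) = -2.4137.
Overall magnification: m = m_1 m_2 = 1.1759.

1.18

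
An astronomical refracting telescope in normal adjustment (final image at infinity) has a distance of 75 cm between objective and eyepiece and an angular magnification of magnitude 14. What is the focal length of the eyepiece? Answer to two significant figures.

In normal adjustment the tube length equals f_obj + f_eye and |M| = f_obj/f_eye.
So f_obj = 14 f_eye and 14 f_eye + f_eye = 75 cm, giving f_eye = 75/15 = 5.000 cm and f_obj = 70.000 cm.

5.0 cm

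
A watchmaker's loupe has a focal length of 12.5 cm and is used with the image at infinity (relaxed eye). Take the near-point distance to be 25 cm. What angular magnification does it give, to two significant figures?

M = D/f = 25/12.5 = 2.000.

2.0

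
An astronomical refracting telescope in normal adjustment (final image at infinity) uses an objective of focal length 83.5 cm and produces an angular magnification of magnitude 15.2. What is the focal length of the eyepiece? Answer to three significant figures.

|M| = f_obj/f_eye, so f_eye = f_obj/|M| = 83.5/15.2 = 5.493 cm.

5.49 cm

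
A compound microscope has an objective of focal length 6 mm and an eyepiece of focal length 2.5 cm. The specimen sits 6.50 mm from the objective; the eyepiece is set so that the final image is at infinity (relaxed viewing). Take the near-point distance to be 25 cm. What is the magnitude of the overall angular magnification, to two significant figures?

Convert to cm: f_obj = 6 mm = 0.6 cm; d_o = 6.50 mm = 0.65 cm.
Objective: 1/d_i = 1/f_obj - 1/d_o = 1/0.6 - 1/0.65 = 0.12821 cm^-1, so d_i = 7.800 cm.
m_obj = -d_i/d_o = -7.800/0.65 = -12.000.
Eyepiece angular magnification (image at infinity): M_eye = D/f_e = 25/2.5 = 10.000.
Overall M = m_obj x M_eye = (-12.000)(10.000) = -120.00.
|M| = 120.00.

120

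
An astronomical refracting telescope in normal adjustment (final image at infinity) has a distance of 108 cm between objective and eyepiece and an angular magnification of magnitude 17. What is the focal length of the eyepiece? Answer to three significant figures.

6.00 cm

In normal adjustment the tube length equals f_obj + f_eye and |M| = f_obj/f_eye.
So f_obj = 17 f_eye and 17 f_eye + f_eye = 108 cm, giving f_eye = 108/18 = 6.000 cm and f_obj = 102.000 cm.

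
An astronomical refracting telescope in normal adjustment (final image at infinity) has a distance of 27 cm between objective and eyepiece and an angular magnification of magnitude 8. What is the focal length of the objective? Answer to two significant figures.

In normal adjustment the tube length equals f_obj + f_eye and |M| = f_obj/f_eye.
So f_obj = 8 f_eye and 8 f_eye + f_eye = 27 cm, giving f_eye = 27/9 = 3.000 cm and f_obj = 24.000 cm.

24 cm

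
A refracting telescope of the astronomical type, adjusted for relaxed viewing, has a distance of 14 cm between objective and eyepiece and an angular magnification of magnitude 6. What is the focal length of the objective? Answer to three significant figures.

12.0 cm

In normal adjustment the tube length equals f_obj + f_eye and |M| = f_obj/f_eye.
So f_obj = 6 f_eye and 6 f_eye + f_eye = 14 cm, giving f_eye = 14/7 = 2.000 cm and f_obj = 12.000 cm.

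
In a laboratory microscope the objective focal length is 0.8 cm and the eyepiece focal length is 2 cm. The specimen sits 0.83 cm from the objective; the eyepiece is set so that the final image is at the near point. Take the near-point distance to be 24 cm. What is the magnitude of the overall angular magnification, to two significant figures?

350

Objective: 1/d_i = 1/f_obj - 1/d_o = 1/0.8 - 1/0.83 = 0.04518 cm^-1, so d_i = 22.133 cm.
m_obj = -d_i/d_o = -22.133/0.83 = -26.667.
Eyepiece angular magnification (image at near point): M_eye = 1 + D/f_e = 1 + 24/2 = 13.000.
Overall M = m_obj x M_eye = (-26.667)(13.000) = -346.67.
|M| = 346.67.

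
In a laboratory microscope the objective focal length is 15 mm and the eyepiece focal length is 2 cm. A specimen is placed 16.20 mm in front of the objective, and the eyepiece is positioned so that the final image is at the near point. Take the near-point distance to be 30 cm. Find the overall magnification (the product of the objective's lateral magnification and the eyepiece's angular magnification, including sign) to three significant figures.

-200

Convert to cm: f_obj = 15 mm = 1.5 cm; d_o = 16.20 mm = 1.62 cm.
Objective: 1/d_i = 1/f_obj - 1/d_o = 1/1.5 - 1/1.62 = 0.04938 cm^-1, so d_i = 20.250 cm.
m_obj = -d_i/d_o = -20.250/1.62 = -12.500.
Eyepiece angular magnification (image at near point): M_eye = 1 + D/f_e = 1 + 30/2 = 16.000.
Overall M = m_obj x M_eye = (-12.500)(16.000) = -200.00.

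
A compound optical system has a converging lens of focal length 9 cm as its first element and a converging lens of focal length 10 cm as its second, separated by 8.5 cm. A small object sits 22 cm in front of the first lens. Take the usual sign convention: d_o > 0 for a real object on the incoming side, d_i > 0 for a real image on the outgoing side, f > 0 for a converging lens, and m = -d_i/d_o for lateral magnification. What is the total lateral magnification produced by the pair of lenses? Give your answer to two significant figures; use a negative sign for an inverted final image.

First lens: d_i1 = 1/(1/9 - 1/22) = 15.231 cm.
m_1 = -(15.231)/22 = -0.6923.
This image would form 15.231 cm past lens 1, i.e. 6.731 cm beyond lens 2, so it is a virtual object for lens 2: d_o2 = 8.5 - 15.231 = -6.731 cm.
Second lens: d_i2 = 1/(1/10 - 1/(-6.731)) = 4.023 cm.
m_2 = -(4.023)/(-6.731) = 0.5977.
The system's lateral magnification is m_1 m_2 = (-0.6923)(0.5977) = -0.4138.

-0.41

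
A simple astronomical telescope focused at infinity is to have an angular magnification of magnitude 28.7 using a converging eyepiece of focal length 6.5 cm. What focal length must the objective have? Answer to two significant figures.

190 cm

|M| = f_obj/|f_eye|, so f_obj = |M| x |f_eye| = 28.7 x 6.5 = 186.550 cm.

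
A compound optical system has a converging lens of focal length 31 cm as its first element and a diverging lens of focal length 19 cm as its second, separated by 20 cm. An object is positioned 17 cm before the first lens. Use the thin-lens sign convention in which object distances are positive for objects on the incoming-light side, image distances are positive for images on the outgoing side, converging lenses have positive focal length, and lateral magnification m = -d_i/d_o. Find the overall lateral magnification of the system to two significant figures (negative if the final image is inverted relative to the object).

Applying the thin-lens equation to the first lens, 1/31 = 1/17 + 1/d_i1, which gives d_i1 = -37.643 cm.
Its lateral magnification is m_1 = -d_i1/d_o1 = -(-37.643)/17 = 2.2143.
With d_i1 < 0 the first image is virtual and lies on the object side; the object distance for lens 2 is d_o2 = 20 - (-37.643) = 57.643 cm.
Applying the thin-lens equation again with f_2 = -19 cm and d_o2 = 57.643 cm gives d_i2 = -14.290 cm.
m_2 = -(-14.290)/(57.643) = 0.2479.
The system's lateral magnification is m_1 m_2 = (2.2143)(0.2479) = 0.5489.

0.55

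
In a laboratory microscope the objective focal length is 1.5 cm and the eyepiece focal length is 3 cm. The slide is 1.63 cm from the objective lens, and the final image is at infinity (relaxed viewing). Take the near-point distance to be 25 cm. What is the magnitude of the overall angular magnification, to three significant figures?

Objective: 1/d_i = 1/f_obj - 1/d_o = 1/1.5 - 1/1.63 = 0.05317 cm^-1, so d_i = 18.808 cm.
m_obj = -d_i/d_o = -18.808/1.63 = -11.538.
Eyepiece angular magnification (image at infinity): M_eye = D/f_e = 25/3 = 8.333.
Overall M = m_obj x M_eye = (-11.538)(8.333) = -96.15.
|M| = 96.15.

96.2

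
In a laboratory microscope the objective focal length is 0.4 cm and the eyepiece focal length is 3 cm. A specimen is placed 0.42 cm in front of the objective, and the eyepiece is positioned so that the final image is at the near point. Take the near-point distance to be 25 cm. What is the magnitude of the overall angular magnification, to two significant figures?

Objective: 1/d_i = 1/f_obj - 1/d_o = 1/0.4 - 1/0.42 = 0.11905 cm^-1, so d_i = 8.400 cm.
m_obj = -d_i/d_o = -8.400/0.42 = -20.000.
Eyepiece angular magnification (image at near point): M_eye = 1 + D/f_e = 1 + 25/3 = 9.333.
Overall M = m_obj x M_eye = (-20.000)(9.333) = -186.67.
|M| = 186.67.

190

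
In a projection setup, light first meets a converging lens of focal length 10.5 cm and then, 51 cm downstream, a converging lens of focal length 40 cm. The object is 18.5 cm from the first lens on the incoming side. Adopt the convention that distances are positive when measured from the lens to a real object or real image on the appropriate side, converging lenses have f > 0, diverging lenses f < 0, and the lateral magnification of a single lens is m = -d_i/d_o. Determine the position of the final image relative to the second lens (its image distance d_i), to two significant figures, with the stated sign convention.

-80 cm

Lens 1: 1/d_i1 = 1/f_1 - 1/d_o1 = 1/10.5 - 1/18.5 = 0.04118 cm^-1, so d_i1 = 24.281 cm.
That image sits 26.719 cm in front of the second lens, so d_o2 = 26.719 cm.
Lens 2: 1/d_i2 = 1/f_2 - 1/d_o2 = 1/40 - 1/(26.719) = -0.01243 cm^-1, so d_i2 = -80.471 cm.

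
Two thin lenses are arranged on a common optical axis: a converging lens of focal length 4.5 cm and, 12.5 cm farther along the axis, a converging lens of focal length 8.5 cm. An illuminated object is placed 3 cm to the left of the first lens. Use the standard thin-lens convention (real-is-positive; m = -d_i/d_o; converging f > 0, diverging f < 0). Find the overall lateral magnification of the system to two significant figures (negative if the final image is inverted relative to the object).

Applying the thin-lens equation to the first lens, 1/4.5 = 1/3 + 1/d_i1, which gives d_i1 = -9.000 cm.
Its lateral magnification is m_1 = -d_i1/d_o1 = -(-9.000)/3 = 3.0000.
With d_i1 < 0 the first image is virtual and lies on the object side; the object distance for lens 2 is d_o2 = 12.5 - (-9.000) = 21.500 cm.
Applying the thin-lens equation again with f_2 = 8.5 cm and d_o2 = 21.500 cm gives d_i2 = 14.058 cm.
m_2 = -(14.058)/(21.500) = -0.6538.
The system's lateral magnification is m_1 m_2 = (3.0000)(-0.6538) = -1.9615.

-2.0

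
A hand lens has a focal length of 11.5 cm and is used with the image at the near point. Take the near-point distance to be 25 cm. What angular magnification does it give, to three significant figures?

3.17

M = 1 + D/f = 1 + 25/11.5 = 3.174.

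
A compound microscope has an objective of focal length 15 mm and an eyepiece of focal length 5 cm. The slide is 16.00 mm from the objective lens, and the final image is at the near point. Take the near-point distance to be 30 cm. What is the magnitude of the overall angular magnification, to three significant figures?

105

Convert to cm: f_obj = 15 mm = 1.5 cm; d_o = 16.00 mm = 1.60 cm.
Objective: 1/d_i = 1/f_obj - 1/d_o = 1/1.5 - 1/1.60 = 0.04167 cm^-1, so d_i = 24.000 cm.
m_obj = -d_i/d_o = -24.000/1.60 = -15.000.
Eyepiece angular magnification (image at near point): M_eye = 1 + D/f_e = 1 + 30/5 = 7.000.
Overall M = m_obj x M_eye = (-15.000)(7.000) = -105.00.
|M| = 105.00.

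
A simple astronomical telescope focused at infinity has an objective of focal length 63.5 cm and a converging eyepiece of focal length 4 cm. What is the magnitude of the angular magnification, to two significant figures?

|M| = f_obj/|f_eye| = 63.5/4 = 15.875.

16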